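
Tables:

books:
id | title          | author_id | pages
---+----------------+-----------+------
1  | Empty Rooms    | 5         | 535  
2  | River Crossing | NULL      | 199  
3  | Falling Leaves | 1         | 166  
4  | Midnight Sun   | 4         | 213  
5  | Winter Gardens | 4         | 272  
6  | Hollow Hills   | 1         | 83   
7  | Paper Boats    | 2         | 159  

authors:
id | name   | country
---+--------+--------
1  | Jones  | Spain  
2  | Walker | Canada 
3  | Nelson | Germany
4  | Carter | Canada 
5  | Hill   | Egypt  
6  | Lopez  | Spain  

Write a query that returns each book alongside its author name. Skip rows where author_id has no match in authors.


INNER JOIN keeps only books rows whose author_id matches an id in authors. Walk through each book:
  - book 1 (Empty Rooms): author_id=5 -> matches Hill
  - book 2 (River Crossing): author_id=NULL, no match -> dropped
  - book 3 (Falling Leaves): author_id=1 -> matches Jones
  - book 4 (Midnight Sun): author_id=4 -> matches Carter
  - book 5 (Winter Gardens): author_id=4 -> matches Carter
  - book 6 (Hollow Hills): author_id=1 -> matches Jones
  - book 7 (Paper Boats): author_id=2 -> matches Walker
So 1 of 7 rows is dropped.

SQL:
SELECT a.title, b.name AS author
FROM books a
INNER JOIN authors b ON a.author_id = b.id

Result:
title          | author
---------------+-------
Empty Rooms    | Hill  
Falling Leaves | Jones 
Midnight Sun   | Carter
Winter Gardens | Carter
Hollow Hills   | Jones 
Paper Boats    | Walker


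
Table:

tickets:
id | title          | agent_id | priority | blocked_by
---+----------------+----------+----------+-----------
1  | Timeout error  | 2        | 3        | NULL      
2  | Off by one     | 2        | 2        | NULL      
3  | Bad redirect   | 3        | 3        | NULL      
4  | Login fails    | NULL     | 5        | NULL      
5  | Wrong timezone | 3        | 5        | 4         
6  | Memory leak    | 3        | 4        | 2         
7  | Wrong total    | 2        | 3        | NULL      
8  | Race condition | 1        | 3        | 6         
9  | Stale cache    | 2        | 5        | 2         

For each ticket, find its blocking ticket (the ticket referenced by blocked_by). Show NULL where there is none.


This is a self-join: tickets is joined to a second copy of itself, matching each row's blocked_by to another row's id. Use LEFT JOIN so rows with blocked_by=NULL are kept.
  - ticket 1 (Timeout error): blocked_by=NULL -> NULL
  - ticket 2 (Off by one): blocked_by=NULL -> NULL
  - ticket 3 (Bad redirect): blocked_by=NULL -> NULL
  - ticket 4 (Login fails): blocked_by=NULL -> NULL
  - ticket 5 (Wrong timezone): blocked_by=4 -> Login fails
  - ticket 6 (Memory leak): blocked_by=2 -> Off by one
  - ticket 7 (Wrong total): blocked_by=NULL -> NULL
  - ticket 8 (Race condition): blocked_by=6 -> Memory leak
  - ticket 9 (Stale cache): blocked_by=2 -> Off by one

SQL:
SELECT a.title AS item, b.title AS blocked_by
FROM tickets a
LEFT JOIN tickets b ON a.blocked_by = b.id

Result:
item           | blocked_by 
---------------+------------
Timeout error  | NULL       
Off by one     | NULL       
Bad redirect   | NULL       
Login fails    | NULL       
Wrong timezone | Login fails
Memory leak    | Off by one 
Wrong total    | NULL       
Race condition | Memory leak
Stale cache    | Off by one 


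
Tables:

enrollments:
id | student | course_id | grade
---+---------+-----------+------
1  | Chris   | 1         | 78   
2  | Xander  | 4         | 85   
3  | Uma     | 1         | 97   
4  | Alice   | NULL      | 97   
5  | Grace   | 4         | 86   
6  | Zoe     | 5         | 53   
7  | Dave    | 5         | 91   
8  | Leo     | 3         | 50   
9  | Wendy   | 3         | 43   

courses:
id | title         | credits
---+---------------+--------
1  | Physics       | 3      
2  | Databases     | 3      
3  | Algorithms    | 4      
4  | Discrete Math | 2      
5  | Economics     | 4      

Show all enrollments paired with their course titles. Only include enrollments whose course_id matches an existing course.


INNER JOIN keeps only enrollments rows whose course_id matches an id in courses. Walk through each enrollment:
  - enrollment 1 (Chris): course_id=1 -> matches Physics
  - enrollment 2 (Xander): course_id=4 -> matches Discrete Math
  - enrollment 3 (Uma): course_id=1 -> matches Physics
  - enrollment 4 (Alice): course_id=NULL, no match -> dropped
  - enrollment 5 (Grace): course_id=4 -> matches Discrete Math
  - enrollment 6 (Zoe): course_id=5 -> matches Economics
  - enrollment 7 (Dave): course_id=5 -> matches Economics
  - enrollment 8 (Leo): course_id=3 -> matches Algorithms
  - enrollment 9 (Wendy): course_id=3 -> matches Algorithms
So 1 of 9 rows is dropped.

SQL:
SELECT a.student, b.title AS course
FROM enrollments a
INNER JOIN courses b ON a.course_id = b.id

Result:
student | course       
--------+--------------
Chris   | Physics      
Xander  | Discrete Math
Uma     | Physics      
Grace   | Discrete Math
Zoe     | Economics    
Dave    | Economics    
Leo     | Algorithms   
Wendy   | Algorithms   


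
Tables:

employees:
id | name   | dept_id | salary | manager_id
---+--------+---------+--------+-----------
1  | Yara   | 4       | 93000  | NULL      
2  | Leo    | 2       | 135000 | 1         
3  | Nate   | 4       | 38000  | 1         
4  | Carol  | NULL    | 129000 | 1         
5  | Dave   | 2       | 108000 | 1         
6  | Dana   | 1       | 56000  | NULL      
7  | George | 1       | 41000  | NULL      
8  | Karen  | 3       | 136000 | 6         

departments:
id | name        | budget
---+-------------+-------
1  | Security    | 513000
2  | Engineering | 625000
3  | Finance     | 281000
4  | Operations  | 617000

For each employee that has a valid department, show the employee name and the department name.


INNER JOIN keeps only employees rows whose dept_id matches an id in departments. Walk through each employee:
  - employee 1 (Yara): dept_id=4 -> matches Operations
  - employee 2 (Leo): dept_id=2 -> matches Engineering
  - employee 3 (Nate): dept_id=4 -> matches Operations
  - employee 4 (Carol): dept_id=NULL, no match -> dropped
  - employee 5 (Dave): dept_id=2 -> matches Engineering
  - employee 6 (Dana): dept_id=1 -> matches Security
  - employee 7 (George): dept_id=1 -> matches Security
  - employee 8 (Karen): dept_id=3 -> matches Finance
So 1 of 8 rows is dropped.

SQL:
SELECT a.name, b.name AS department
FROM employees a
INNER JOIN departments b ON a.dept_id = b.id

Result:
name   | department 
-------+------------
Yara   | Operations 
Leo    | Engineering
Nate   | Operations 
Dave   | Engineering
Dana   | Security   
George | Security   
Karen  | Finance    


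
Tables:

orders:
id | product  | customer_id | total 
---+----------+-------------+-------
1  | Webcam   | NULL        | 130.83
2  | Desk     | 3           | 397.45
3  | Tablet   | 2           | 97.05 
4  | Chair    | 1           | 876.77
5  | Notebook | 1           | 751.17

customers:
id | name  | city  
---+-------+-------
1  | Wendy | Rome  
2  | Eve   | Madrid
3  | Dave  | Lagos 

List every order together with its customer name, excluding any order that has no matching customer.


INNER JOIN keeps only orders rows whose customer_id matches an id in customers. Walk through each order:
  - order 1 (Webcam): customer_id=NULL, no match -> dropped
  - order 2 (Desk): customer_id=3 -> matches Dave
  - order 3 (Tablet): customer_id=2 -> matches Eve
  - order 4 (Chair): customer_id=1 -> matches Wendy
  - order 5 (Notebook): customer_id=1 -> matches Wendy
So 1 of 5 rows is dropped.

SQL:
SELECT a.product, b.name AS customer
FROM orders a
INNER JOIN customers b ON a.customer_id = b.id

Result:
product  | customer
---------+---------
Desk     | Dave    
Tablet   | Eve     
Chair    | Wendy   
Notebook | Wendy   


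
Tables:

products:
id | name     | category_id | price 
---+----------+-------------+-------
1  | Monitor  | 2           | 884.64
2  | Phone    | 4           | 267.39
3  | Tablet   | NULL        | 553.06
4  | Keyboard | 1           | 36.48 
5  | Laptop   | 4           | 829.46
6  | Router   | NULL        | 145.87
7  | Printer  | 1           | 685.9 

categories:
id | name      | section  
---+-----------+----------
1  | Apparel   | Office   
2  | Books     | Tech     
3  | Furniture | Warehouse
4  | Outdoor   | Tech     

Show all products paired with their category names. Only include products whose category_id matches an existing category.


INNER JOIN keeps only products rows whose category_id matches an id in categories. Walk through each product:
  - product 1 (Monitor): category_id=2 -> matches Books
  - product 2 (Phone): category_id=4 -> matches Outdoor
  - product 3 (Tablet): category_id=NULL, no match -> dropped
  - product 4 (Keyboard): category_id=1 -> matches Apparel
  - product 5 (Laptop): category_id=4 -> matches Outdoor
  - product 6 (Router): category_id=NULL, no match -> dropped
  - product 7 (Printer): category_id=1 -> matches Apparel
So 2 of 7 rows are dropped.

SQL:
SELECT a.name, b.name AS category
FROM products a
INNER JOIN categories b ON a.category_id = b.id

Result:
name     | category
---------+---------
Monitor  | Books   
Phone    | Outdoor 
Keyboard | Apparel 
Laptop   | Outdoor 
Printer  | Apparel 


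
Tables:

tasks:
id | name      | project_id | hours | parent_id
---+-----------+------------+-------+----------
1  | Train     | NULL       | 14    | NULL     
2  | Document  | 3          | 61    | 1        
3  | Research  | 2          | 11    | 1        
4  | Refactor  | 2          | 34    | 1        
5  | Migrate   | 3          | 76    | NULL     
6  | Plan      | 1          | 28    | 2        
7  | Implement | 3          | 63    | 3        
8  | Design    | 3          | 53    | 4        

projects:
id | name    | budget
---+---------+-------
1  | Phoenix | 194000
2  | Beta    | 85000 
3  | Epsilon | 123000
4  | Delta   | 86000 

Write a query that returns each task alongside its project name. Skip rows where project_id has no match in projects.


INNER JOIN keeps only tasks rows whose project_id matches an id in projects. Walk through each task:
  - task 1 (Train): project_id=NULL, no match -> dropped
  - task 2 (Document): project_id=3 -> matches Epsilon
  - task 3 (Research): project_id=2 -> matches Beta
  - task 4 (Refactor): project_id=2 -> matches Beta
  - task 5 (Migrate): project_id=3 -> matches Epsilon
  - task 6 (Plan): project_id=1 -> matches Phoenix
  - task 7 (Implement): project_id=3 -> matches Epsilon
  - task 8 (Design): project_id=3 -> matches Epsilon
So 1 of 8 rows is dropped.

SQL:
SELECT a.name, b.name AS project
FROM tasks a
INNER JOIN projects b ON a.project_id = b.id

Result:
name      | project
----------+--------
Document  | Epsilon
Research  | Beta   
Refactor  | Beta   
Migrate   | Epsilon
Plan      | Phoenix
Implement | Epsilon
Design    | Epsilon


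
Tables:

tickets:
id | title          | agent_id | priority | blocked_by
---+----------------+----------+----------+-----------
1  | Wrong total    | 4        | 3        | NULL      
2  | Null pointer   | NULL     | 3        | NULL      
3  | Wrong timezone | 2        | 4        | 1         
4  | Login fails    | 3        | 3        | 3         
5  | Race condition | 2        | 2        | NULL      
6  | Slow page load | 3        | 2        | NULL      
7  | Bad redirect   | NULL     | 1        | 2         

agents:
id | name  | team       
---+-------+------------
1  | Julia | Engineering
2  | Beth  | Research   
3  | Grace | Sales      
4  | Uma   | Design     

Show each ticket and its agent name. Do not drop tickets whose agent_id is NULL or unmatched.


LEFT JOIN keeps every row from tickets (the left table); where agent_id has no match in agents, the agent columns become NULL. Walk through each ticket:
  - ticket 1 (Wrong total): agent_id=4 -> matches Uma
  - ticket 2 (Null pointer): agent_id=NULL, no match -> kept with NULL
  - ticket 3 (Wrong timezone): agent_id=2 -> matches Beth
  - ticket 4 (Login fails): agent_id=3 -> matches Grace
  - ticket 5 (Race condition): agent_id=2 -> matches Beth
  - ticket 6 (Slow page load): agent_id=3 -> matches Grace
  - ticket 7 (Bad redirect): agent_id=NULL, no match -> kept with NULL
All 7 rows appear; 2 have NULL agent.

SQL:
SELECT a.title, b.name AS agent
FROM tickets a
LEFT JOIN agents b ON a.agent_id = b.id

Result:
title          | agent
---------------+------
Wrong total    | Uma  
Null pointer   | NULL 
Wrong timezone | Beth 
Login fails    | Grace
Race condition | Beth 
Slow page load | Grace
Bad redirect   | NULL 


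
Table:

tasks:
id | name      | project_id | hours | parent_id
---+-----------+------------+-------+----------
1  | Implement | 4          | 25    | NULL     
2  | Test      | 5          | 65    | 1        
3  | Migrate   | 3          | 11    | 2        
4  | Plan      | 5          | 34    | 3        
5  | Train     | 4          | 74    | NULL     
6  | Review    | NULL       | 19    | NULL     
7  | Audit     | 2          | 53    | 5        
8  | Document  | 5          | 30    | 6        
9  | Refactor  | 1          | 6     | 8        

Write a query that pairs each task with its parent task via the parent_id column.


This is a self-join: tasks is joined to a second copy of itself, matching each row's parent_id to another row's id. Use LEFT JOIN so rows with parent_id=NULL are kept.
  - task 1 (Implement): parent_id=NULL -> NULL
  - task 2 (Test): parent_id=1 -> Implement
  - task 3 (Migrate): parent_id=2 -> Test
  - task 4 (Plan): parent_id=3 -> Migrate
  - task 5 (Train): parent_id=NULL -> NULL
  - task 6 (Review): parent_id=NULL -> NULL
  - task 7 (Audit): parent_id=5 -> Train
  - task 8 (Document): parent_id=6 -> Review
  - task 9 (Refactor): parent_id=8 -> Document

SQL:
SELECT a.name AS item, b.name AS parent
FROM tasks a
LEFT JOIN tasks b ON a.parent_id = b.id

Result:
item      | parent   
----------+----------
Implement | NULL     
Test      | Implement
Migrate   | Test     
Plan      | Migrate  
Train     | NULL     
Review    | NULL     
Audit     | Train    
Document  | Review   
Refactor  | Document 


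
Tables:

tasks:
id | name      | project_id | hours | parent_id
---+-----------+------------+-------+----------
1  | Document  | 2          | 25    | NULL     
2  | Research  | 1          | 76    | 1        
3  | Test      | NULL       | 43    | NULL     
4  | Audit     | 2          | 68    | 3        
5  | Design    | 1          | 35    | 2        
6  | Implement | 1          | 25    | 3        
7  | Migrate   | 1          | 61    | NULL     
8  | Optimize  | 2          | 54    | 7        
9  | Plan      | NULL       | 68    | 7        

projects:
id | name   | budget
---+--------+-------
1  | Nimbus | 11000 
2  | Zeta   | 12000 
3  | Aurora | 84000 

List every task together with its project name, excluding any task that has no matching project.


INNER JOIN keeps only tasks rows whose project_id matches an id in projects. Walk through each task:
  - task 1 (Document): project_id=2 -> matches Zeta
  - task 2 (Research): project_id=1 -> matches Nimbus
  - task 3 (Test): project_id=NULL, no match -> dropped
  - task 4 (Audit): project_id=2 -> matches Zeta
  - task 5 (Design): project_id=1 -> matches Nimbus
  - task 6 (Implement): project_id=1 -> matches Nimbus
  - task 7 (Migrate): project_id=1 -> matches Nimbus
  - task 8 (Optimize): project_id=2 -> matches Zeta
  - task 9 (Plan): project_id=NULL, no match -> dropped
So 2 of 9 rows are dropped.

SQL:
SELECT a.name, b.name AS project
FROM tasks a
INNER JOIN projects b ON a.project_id = b.id

Result:
name      | project
----------+--------
Document  | Zeta   
Research  | Nimbus 
Audit     | Zeta   
Design    | Nimbus 
Implement | Nimbus 
Migrate   | Nimbus 
Optimize  | Zeta   


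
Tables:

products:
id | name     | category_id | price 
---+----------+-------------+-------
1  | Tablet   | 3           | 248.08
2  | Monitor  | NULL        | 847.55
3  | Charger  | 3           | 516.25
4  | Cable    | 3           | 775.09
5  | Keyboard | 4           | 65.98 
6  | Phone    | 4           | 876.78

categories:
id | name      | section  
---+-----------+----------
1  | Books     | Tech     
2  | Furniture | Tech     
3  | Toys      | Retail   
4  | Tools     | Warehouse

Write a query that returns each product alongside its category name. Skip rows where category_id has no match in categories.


INNER JOIN keeps only products rows whose category_id matches an id in categories. Walk through each product:
  - product 1 (Tablet): category_id=3 -> matches Toys
  - product 2 (Monitor): category_id=NULL, no match -> dropped
  - product 3 (Charger): category_id=3 -> matches Toys
  - product 4 (Cable): category_id=3 -> matches Toys
  - product 5 (Keyboard): category_id=4 -> matches Tools
  - product 6 (Phone): category_id=4 -> matches Tools
So 1 of 6 rows is dropped.

SQL:
SELECT a.name, b.name AS category
FROM products a
INNER JOIN categories b ON a.category_id = b.id

Result:
name     | category
---------+---------
Tablet   | Toys    
Charger  | Toys    
Cable    | Toys    
Keyboard | Tools   
Phone    | Tools   


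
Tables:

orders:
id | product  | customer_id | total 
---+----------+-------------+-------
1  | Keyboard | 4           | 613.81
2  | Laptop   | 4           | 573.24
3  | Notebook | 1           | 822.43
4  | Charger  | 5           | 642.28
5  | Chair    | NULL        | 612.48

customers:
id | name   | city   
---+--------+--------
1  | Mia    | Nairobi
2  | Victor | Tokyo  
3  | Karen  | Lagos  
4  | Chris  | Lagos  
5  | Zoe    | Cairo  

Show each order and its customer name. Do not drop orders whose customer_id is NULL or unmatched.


LEFT JOIN keeps every row from orders (the left table); where customer_id has no match in customers, the customer columns become NULL. Walk through each order:
  - order 1 (Keyboard): customer_id=4 -> matches Chris
  - order 2 (Laptop): customer_id=4 -> matches Chris
  - order 3 (Notebook): customer_id=1 -> matches Mia
  - order 4 (Charger): customer_id=5 -> matches Zoe
  - order 5 (Chair): customer_id=NULL, no match -> kept with NULL
All 5 rows appear; 1 has NULL customer.

SQL:
SELECT a.product, b.name AS customer
FROM orders a
LEFT JOIN customers b ON a.customer_id = b.id

Result:
product  | customer
---------+---------
Keyboard | Chris   
Laptop   | Chris   
Notebook | Mia     
Charger  | Zoe     
Chair    | NULL    


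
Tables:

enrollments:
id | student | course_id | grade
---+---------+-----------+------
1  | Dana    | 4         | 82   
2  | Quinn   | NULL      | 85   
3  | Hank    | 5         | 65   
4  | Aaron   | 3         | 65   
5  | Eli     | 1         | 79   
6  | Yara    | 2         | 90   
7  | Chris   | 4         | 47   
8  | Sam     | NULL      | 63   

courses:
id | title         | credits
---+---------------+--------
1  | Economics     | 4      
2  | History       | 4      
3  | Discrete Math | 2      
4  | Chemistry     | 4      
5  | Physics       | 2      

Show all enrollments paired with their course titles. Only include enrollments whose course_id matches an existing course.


INNER JOIN keeps only enrollments rows whose course_id matches an id in courses. Walk through each enrollment:
  - enrollment 1 (Dana): course_id=4 -> matches Chemistry
  - enrollment 2 (Quinn): course_id=NULL, no match -> dropped
  - enrollment 3 (Hank): course_id=5 -> matches Physics
  - enrollment 4 (Aaron): course_id=3 -> matches Discrete Math
  - enrollment 5 (Eli): course_id=1 -> matches Economics
  - enrollment 6 (Yara): course_id=2 -> matches History
  - enrollment 7 (Chris): course_id=4 -> matches Chemistry
  - enrollment 8 (Sam): course_id=NULL, no match -> dropped
So 2 of 8 rows are dropped.

SQL:
SELECT a.student, b.title AS course
FROM enrollments a
INNER JOIN courses b ON a.course_id = b.id

Result:
student | course       
--------+--------------
Dana    | Chemistry    
Hank    | Physics      
Aaron   | Discrete Math
Eli     | Economics    
Yara    | History      
Chris   | Chemistry    


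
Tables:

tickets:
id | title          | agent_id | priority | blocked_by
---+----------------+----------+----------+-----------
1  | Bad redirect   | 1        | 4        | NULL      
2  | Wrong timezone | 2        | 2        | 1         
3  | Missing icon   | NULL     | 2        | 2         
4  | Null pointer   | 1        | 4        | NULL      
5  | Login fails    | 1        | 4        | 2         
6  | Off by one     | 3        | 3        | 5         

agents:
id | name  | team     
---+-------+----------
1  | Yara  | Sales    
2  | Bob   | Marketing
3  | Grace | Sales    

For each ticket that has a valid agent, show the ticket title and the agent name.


INNER JOIN keeps only tickets rows whose agent_id matches an id in agents. Walk through each ticket:
  - ticket 1 (Bad redirect): agent_id=1 -> matches Yara
  - ticket 2 (Wrong timezone): agent_id=2 -> matches Bob
  - ticket 3 (Missing icon): agent_id=NULL, no match -> dropped
  - ticket 4 (Null pointer): agent_id=1 -> matches Yara
  - ticket 5 (Login fails): agent_id=1 -> matches Yara
  - ticket 6 (Off by one): agent_id=3 -> matches Grace
So 1 of 6 rows is dropped.

SQL:
SELECT a.title, b.name AS agent
FROM tickets a
INNER JOIN agents b ON a.agent_id = b.id

Result:
title          | agent
---------------+------
Bad redirect   | Yara 
Wrong timezone | Bob  
Null pointer   | Yara 
Login fails    | Yara 
Off by one     | Grace


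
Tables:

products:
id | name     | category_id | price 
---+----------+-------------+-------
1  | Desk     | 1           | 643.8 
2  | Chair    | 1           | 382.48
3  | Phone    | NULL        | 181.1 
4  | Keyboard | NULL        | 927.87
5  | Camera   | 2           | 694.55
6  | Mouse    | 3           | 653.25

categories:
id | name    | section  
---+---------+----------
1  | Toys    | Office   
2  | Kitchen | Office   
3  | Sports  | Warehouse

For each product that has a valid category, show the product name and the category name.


INNER JOIN keeps only products rows whose category_id matches an id in categories. Walk through each product:
  - product 1 (Desk): category_id=1 -> matches Toys
  - product 2 (Chair): category_id=1 -> matches Toys
  - product 3 (Phone): category_id=NULL, no match -> dropped
  - product 4 (Keyboard): category_id=NULL, no match -> dropped
  - product 5 (Camera): category_id=2 -> matches Kitchen
  - product 6 (Mouse): category_id=3 -> matches Sports
So 2 of 6 rows are dropped.

SQL:
SELECT a.name, b.name AS category
FROM products a
INNER JOIN categories b ON a.category_id = b.id

Result:
name   | category
-------+---------
Desk   | Toys    
Chair  | Toys    
Camera | Kitchen 
Mouse  | Sports  


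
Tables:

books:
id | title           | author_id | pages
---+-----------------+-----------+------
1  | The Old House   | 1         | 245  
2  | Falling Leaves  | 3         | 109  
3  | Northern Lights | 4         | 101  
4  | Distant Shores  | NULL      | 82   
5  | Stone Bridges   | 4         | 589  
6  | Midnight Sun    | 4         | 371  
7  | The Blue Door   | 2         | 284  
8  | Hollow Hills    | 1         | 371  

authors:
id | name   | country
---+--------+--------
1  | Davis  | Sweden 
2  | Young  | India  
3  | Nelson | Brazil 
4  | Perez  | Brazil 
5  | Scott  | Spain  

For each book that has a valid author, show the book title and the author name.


INNER JOIN keeps only books rows whose author_id matches an id in authors. Walk through each book:
  - book 1 (The Old House): author_id=1 -> matches Davis
  - book 2 (Falling Leaves): author_id=3 -> matches Nelson
  - book 3 (Northern Lights): author_id=4 -> matches Perez
  - book 4 (Distant Shores): author_id=NULL, no match -> dropped
  - book 5 (Stone Bridges): author_id=4 -> matches Perez
  - book 6 (Midnight Sun): author_id=4 -> matches Perez
  - book 7 (The Blue Door): author_id=2 -> matches Young
  - book 8 (Hollow Hills): author_id=1 -> matches Davis
So 1 of 8 rows is dropped.

SQL:
SELECT a.title, b.name AS author
FROM books a
INNER JOIN authors b ON a.author_id = b.id

Result:
title           | author
----------------+-------
The Old House   | Davis 
Falling Leaves  | Nelson
Northern Lights | Perez 
Stone Bridges   | Perez 
Midnight Sun    | Perez 
The Blue Door   | Young 
Hollow Hills    | Davis 


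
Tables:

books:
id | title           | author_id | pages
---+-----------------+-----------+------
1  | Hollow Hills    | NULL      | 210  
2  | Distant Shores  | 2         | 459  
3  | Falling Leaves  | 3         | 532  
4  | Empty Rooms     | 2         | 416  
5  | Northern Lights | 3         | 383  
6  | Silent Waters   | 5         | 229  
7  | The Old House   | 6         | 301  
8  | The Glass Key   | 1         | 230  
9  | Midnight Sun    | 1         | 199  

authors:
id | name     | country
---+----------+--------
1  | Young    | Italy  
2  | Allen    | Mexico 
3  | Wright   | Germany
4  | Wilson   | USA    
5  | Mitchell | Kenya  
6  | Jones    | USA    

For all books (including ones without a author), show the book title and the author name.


LEFT JOIN keeps every row from books (the left table); where author_id has no match in authors, the author columns become NULL. Walk through each book:
  - book 1 (Hollow Hills): author_id=NULL, no match -> kept with NULL
  - book 2 (Distant Shores): author_id=2 -> matches Allen
  - book 3 (Falling Leaves): author_id=3 -> matches Wright
  - book 4 (Empty Rooms): author_id=2 -> matches Allen
  - book 5 (Northern Lights): author_id=3 -> matches Wright
  - book 6 (Silent Waters): author_id=5 -> matches Mitchell
  - book 7 (The Old House): author_id=6 -> matches Jones
  - book 8 (The Glass Key): author_id=1 -> matches Young
  - book 9 (Midnight Sun): author_id=1 -> matches Young
All 9 rows appear; 1 has NULL author.

SQL:
SELECT a.title, b.name AS author
FROM books a
LEFT JOIN authors b ON a.author_id = b.id

Result:
title           | author  
----------------+---------
Hollow Hills    | NULL    
Distant Shores  | Allen   
Falling Leaves  | Wright  
Empty Rooms     | Allen   
Northern Lights | Wright  
Silent Waters   | Mitchell
The Old House   | Jones   
The Glass Key   | Young   
Midnight Sun    | Young   


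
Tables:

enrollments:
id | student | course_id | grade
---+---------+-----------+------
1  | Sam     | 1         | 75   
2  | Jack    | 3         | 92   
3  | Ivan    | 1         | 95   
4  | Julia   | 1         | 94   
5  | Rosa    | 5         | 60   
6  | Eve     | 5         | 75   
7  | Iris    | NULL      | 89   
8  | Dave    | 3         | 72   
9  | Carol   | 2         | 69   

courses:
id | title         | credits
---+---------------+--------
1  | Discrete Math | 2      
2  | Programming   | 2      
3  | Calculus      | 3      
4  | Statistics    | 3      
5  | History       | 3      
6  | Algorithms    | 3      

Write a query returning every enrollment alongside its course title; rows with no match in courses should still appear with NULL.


LEFT JOIN keeps every row from enrollments (the left table); where course_id has no match in courses, the course columns become NULL. Walk through each enrollment:
  - enrollment 1 (Sam): course_id=1 -> matches Discrete Math
  - enrollment 2 (Jack): course_id=3 -> matches Calculus
  - enrollment 3 (Ivan): course_id=1 -> matches Discrete Math
  - enrollment 4 (Julia): course_id=1 -> matches Discrete Math
  - enrollment 5 (Rosa): course_id=5 -> matches History
  - enrollment 6 (Eve): course_id=5 -> matches History
  - enrollment 7 (Iris): course_id=NULL, no match -> kept with NULL
  - enrollment 8 (Dave): course_id=3 -> matches Calculus
  - enrollment 9 (Carol): course_id=2 -> matches Programming
All 9 rows appear; 1 has NULL course.

SQL:
SELECT a.student, b.title AS course
FROM enrollments a
LEFT JOIN courses b ON a.course_id = b.id

Result:
student | course       
--------+--------------
Sam     | Discrete Math
Jack    | Calculus     
Ivan    | Discrete Math
Julia   | Discrete Math
Rosa    | History      
Eve     | History      
Iris    | NULL         
Dave    | Calculus     
Carol   | Programming  


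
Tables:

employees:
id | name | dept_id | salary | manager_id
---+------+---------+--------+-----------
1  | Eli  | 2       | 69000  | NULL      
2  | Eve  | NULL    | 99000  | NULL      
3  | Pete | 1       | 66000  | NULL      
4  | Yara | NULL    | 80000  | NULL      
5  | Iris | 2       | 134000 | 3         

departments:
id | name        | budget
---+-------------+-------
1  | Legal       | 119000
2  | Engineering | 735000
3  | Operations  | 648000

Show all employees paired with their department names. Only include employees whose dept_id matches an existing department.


INNER JOIN keeps only employees rows whose dept_id matches an id in departments. Walk through each employee:
  - employee 1 (Eli): dept_id=2 -> matches Engineering
  - employee 2 (Eve): dept_id=NULL, no match -> dropped
  - employee 3 (Pete): dept_id=1 -> matches Legal
  - employee 4 (Yara): dept_id=NULL, no match -> dropped
  - employee 5 (Iris): dept_id=2 -> matches Engineering
So 2 of 5 rows are dropped.

SQL:
SELECT a.name, b.name AS department
FROM employees a
INNER JOIN departments b ON a.dept_id = b.id

Result:
name | department 
-----+------------
Eli  | Engineering
Pete | Legal      
Iris | Engineering


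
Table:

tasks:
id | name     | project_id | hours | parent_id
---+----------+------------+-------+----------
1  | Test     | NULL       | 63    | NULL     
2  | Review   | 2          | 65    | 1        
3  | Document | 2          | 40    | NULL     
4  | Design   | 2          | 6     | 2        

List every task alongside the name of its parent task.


This is a self-join: tasks is joined to a second copy of itself, matching each row's parent_id to another row's id. Use LEFT JOIN so rows with parent_id=NULL are kept.
  - task 1 (Test): parent_id=NULL -> NULL
  - task 2 (Review): parent_id=1 -> Test
  - task 3 (Document): parent_id=NULL -> NULL
  - task 4 (Design): parent_id=2 -> Review

SQL:
SELECT a.name AS item, b.name AS parent
FROM tasks a
LEFT JOIN tasks b ON a.parent_id = b.id

Result:
item     | parent
---------+-------
Test     | NULL  
Review   | Test  
Document | NULL  
Design   | Review


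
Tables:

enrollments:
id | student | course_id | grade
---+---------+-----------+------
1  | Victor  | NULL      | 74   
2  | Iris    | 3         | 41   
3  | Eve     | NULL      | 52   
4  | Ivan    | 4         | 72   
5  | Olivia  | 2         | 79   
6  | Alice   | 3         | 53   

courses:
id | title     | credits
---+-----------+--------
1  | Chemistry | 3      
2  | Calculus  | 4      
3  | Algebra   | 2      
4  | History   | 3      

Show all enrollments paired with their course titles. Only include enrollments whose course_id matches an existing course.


INNER JOIN keeps only enrollments rows whose course_id matches an id in courses. Walk through each enrollment:
  - enrollment 1 (Victor): course_id=NULL, no match -> dropped
  - enrollment 2 (Iris): course_id=3 -> matches Algebra
  - enrollment 3 (Eve): course_id=NULL, no match -> dropped
  - enrollment 4 (Ivan): course_id=4 -> matches History
  - enrollment 5 (Olivia): course_id=2 -> matches Calculus
  - enrollment 6 (Alice): course_id=3 -> matches Algebra
So 2 of 6 rows are dropped.

SQL:
SELECT a.student, b.title AS course
FROM enrollments a
INNER JOIN courses b ON a.course_id = b.id

Result:
student | course  
--------+---------
Iris    | Algebra 
Ivan    | History 
Olivia  | Calculus
Alice   | Algebra 


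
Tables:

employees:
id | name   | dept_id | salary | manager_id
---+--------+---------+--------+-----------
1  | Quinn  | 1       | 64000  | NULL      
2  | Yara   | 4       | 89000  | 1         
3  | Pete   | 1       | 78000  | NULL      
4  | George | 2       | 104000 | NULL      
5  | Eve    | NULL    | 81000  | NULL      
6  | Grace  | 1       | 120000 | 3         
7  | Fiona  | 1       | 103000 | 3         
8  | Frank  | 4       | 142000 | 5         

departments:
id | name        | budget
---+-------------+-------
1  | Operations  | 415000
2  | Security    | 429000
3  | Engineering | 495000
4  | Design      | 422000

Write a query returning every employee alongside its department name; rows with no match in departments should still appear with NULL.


LEFT JOIN keeps every row from employees (the left table); where dept_id has no match in departments, the department columns become NULL. Walk through each employee:
  - employee 1 (Quinn): dept_id=1 -> matches Operations
  - employee 2 (Yara): dept_id=4 -> matches Design
  - employee 3 (Pete): dept_id=1 -> matches Operations
  - employee 4 (George): dept_id=2 -> matches Security
  - employee 5 (Eve): dept_id=NULL, no match -> kept with NULL
  - employee 6 (Grace): dept_id=1 -> matches Operations
  - employee 7 (Fiona): dept_id=1 -> matches Operations
  - employee 8 (Frank): dept_id=4 -> matches Design
All 8 rows appear; 1 has NULL department.

SQL:
SELECT a.name, b.name AS department
FROM employees a
LEFT JOIN departments b ON a.dept_id = b.id

Result:
name   | department
-------+-----------
Quinn  | Operations
Yara   | Design    
Pete   | Operations
George | Security  
Eve    | NULL      
Grace  | Operations
Fiona  | Operations
Frank  | Design    


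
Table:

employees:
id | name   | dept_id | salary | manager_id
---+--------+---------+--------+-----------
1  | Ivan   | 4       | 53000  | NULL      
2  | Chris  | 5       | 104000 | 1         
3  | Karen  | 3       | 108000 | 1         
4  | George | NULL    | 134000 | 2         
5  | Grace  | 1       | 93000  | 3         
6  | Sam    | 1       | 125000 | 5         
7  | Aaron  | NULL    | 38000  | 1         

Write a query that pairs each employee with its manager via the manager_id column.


This is a self-join: employees is joined to a second copy of itself, matching each row's manager_id to another row's id. Use LEFT JOIN so rows with manager_id=NULL are kept.
  - employee 1 (Ivan): manager_id=NULL -> NULL
  - employee 2 (Chris): manager_id=1 -> Ivan
  - employee 3 (Karen): manager_id=1 -> Ivan
  - employee 4 (George): manager_id=2 -> Chris
  - employee 5 (Grace): manager_id=3 -> Karen
  - employee 6 (Sam): manager_id=5 -> Grace
  - employee 7 (Aaron): manager_id=1 -> Ivan

SQL:
SELECT a.name AS item, b.name AS manager
FROM employees a
LEFT JOIN employees b ON a.manager_id = b.id

Result:
item   | manager
-------+--------
Ivan   | NULL   
Chris  | Ivan   
Karen  | Ivan   
George | Chris  
Grace  | Karen  
Sam    | Grace  
Aaron  | Ivan   


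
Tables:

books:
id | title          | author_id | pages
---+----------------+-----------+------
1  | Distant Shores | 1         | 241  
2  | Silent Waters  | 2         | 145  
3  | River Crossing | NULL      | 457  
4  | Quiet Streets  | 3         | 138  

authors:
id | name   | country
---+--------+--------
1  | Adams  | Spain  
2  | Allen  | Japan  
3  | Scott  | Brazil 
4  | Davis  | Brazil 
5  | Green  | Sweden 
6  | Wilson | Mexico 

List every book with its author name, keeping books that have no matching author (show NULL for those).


LEFT JOIN keeps every row from books (the left table); where author_id has no match in authors, the author columns become NULL. Walk through each book:
  - book 1 (Distant Shores): author_id=1 -> matches Adams
  - book 2 (Silent Waters): author_id=2 -> matches Allen
  - book 3 (River Crossing): author_id=NULL, no match -> kept with NULL
  - book 4 (Quiet Streets): author_id=3 -> matches Scott
All 4 rows appear; 1 has NULL author.

SQL:
SELECT a.title, b.name AS author
FROM books a
LEFT JOIN authors b ON a.author_id = b.id

Result:
title          | author
---------------+-------
Distant Shores | Adams 
Silent Waters  | Allen 
River Crossing | NULL  
Quiet Streets  | Scott 


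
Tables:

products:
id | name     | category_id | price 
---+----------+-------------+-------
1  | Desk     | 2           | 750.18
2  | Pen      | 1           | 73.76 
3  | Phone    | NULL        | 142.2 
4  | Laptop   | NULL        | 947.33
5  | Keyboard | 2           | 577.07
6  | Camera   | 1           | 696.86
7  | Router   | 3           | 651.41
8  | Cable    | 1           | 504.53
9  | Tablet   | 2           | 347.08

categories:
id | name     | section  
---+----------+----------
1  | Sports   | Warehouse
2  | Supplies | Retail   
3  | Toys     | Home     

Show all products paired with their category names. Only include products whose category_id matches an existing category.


INNER JOIN keeps only products rows whose category_id matches an id in categories. Walk through each product:
  - product 1 (Desk): category_id=2 -> matches Supplies
  - product 2 (Pen): category_id=1 -> matches Sports
  - product 3 (Phone): category_id=NULL, no match -> dropped
  - product 4 (Laptop): category_id=NULL, no match -> dropped
  - product 5 (Keyboard): category_id=2 -> matches Supplies
  - product 6 (Camera): category_id=1 -> matches Sports
  - product 7 (Router): category_id=3 -> matches Toys
  - product 8 (Cable): category_id=1 -> matches Sports
  - product 9 (Tablet): category_id=2 -> matches Supplies
So 2 of 9 rows are dropped.

SQL:
SELECT a.name, b.name AS category
FROM products a
INNER JOIN categories b ON a.category_id = b.id

Result:
name     | category
---------+---------
Desk     | Supplies
Pen      | Sports  
Keyboard | Supplies
Camera   | Sports  
Router   | Toys    
Cable    | Sports  
Tablet   | Supplies


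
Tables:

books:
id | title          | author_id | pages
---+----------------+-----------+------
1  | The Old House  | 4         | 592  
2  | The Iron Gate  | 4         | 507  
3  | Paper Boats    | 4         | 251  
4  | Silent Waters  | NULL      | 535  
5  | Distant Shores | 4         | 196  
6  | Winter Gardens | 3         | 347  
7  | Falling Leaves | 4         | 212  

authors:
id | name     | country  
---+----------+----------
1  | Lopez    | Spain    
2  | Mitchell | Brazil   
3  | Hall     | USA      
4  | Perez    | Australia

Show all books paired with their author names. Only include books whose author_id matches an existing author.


INNER JOIN keeps only books rows whose author_id matches an id in authors. Walk through each book:
  - book 1 (The Old House): author_id=4 -> matches Perez
  - book 2 (The Iron Gate): author_id=4 -> matches Perez
  - book 3 (Paper Boats): author_id=4 -> matches Perez
  - book 4 (Silent Waters): author_id=NULL, no match -> dropped
  - book 5 (Distant Shores): author_id=4 -> matches Perez
  - book 6 (Winter Gardens): author_id=3 -> matches Hall
  - book 7 (Falling Leaves): author_id=4 -> matches Perez
So 1 of 7 rows is dropped.

SQL:
SELECT a.title, b.name AS author
FROM books a
INNER JOIN authors b ON a.author_id = b.id

Result:
title          | author
---------------+-------
The Old House  | Perez 
The Iron Gate  | Perez 
Paper Boats    | Perez 
Distant Shores | Perez 
Winter Gardens | Hall  
Falling Leaves | Perez 


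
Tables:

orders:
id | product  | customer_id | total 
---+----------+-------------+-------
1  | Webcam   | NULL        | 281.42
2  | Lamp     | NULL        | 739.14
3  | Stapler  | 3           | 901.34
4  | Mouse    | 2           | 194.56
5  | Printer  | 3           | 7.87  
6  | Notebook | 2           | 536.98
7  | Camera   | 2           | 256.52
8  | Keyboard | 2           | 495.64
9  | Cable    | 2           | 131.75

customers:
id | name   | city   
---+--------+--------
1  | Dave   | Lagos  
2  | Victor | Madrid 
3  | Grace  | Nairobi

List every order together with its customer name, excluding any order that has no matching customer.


INNER JOIN keeps only orders rows whose customer_id matches an id in customers. Walk through each order:
  - order 1 (Webcam): customer_id=NULL, no match -> dropped
  - order 2 (Lamp): customer_id=NULL, no match -> dropped
  - order 3 (Stapler): customer_id=3 -> matches Grace
  - order 4 (Mouse): customer_id=2 -> matches Victor
  - order 5 (Printer): customer_id=3 -> matches Grace
  - order 6 (Notebook): customer_id=2 -> matches Victor
  - order 7 (Camera): customer_id=2 -> matches Victor
  - order 8 (Keyboard): customer_id=2 -> matches Victor
  - order 9 (Cable): customer_id=2 -> matches Victor
So 2 of 9 rows are dropped.

SQL:
SELECT a.product, b.name AS customer
FROM orders a
INNER JOIN customers b ON a.customer_id = b.id

Result:
product  | customer
---------+---------
Stapler  | Grace   
Mouse    | Victor  
Printer  | Grace   
Notebook | Victor  
Camera   | Victor  
Keyboard | Victor  
Cable    | Victor  


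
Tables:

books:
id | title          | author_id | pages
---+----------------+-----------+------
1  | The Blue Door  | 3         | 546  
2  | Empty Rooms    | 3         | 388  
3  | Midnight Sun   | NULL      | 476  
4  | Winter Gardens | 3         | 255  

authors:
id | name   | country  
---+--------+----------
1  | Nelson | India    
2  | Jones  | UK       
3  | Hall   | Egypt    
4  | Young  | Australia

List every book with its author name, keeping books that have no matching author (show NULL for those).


LEFT JOIN keeps every row from books (the left table); where author_id has no match in authors, the author columns become NULL. Walk through each book:
  - book 1 (The Blue Door): author_id=3 -> matches Hall
  - book 2 (Empty Rooms): author_id=3 -> matches Hall
  - book 3 (Midnight Sun): author_id=NULL, no match -> kept with NULL
  - book 4 (Winter Gardens): author_id=3 -> matches Hall
All 4 rows appear; 1 has NULL author.

SQL:
SELECT a.title, b.name AS author
FROM books a
LEFT JOIN authors b ON a.author_id = b.id

Result:
title          | author
---------------+-------
The Blue Door  | Hall  
Empty Rooms    | Hall  
Midnight Sun   | NULL  
Winter Gardens | Hall  
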